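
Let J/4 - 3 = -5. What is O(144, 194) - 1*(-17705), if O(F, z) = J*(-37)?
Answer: 18001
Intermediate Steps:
J = -8 (J = 12 + 4*(-5) = 12 - 20 = -8)
O(F, z) = 296 (O(F, z) = -8*(-37) = 296)
O(144, 194) - 1*(-17705) = 296 - 1*(-17705) = 296 + 17705 = 18001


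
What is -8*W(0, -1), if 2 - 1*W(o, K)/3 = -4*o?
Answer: -48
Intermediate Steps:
W(o, K) = 6 + 12*o (W(o, K) = 6 - (-12)*o = 6 + 12*o)
-8*W(0, -1) = -8*(6 + 12*0) = -8*(6 + 0) = -8*6 = -48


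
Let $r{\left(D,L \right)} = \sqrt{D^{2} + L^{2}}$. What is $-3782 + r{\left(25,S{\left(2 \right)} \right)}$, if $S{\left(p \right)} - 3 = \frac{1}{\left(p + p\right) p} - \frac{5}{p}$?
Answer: $-3782 + \frac{5 \sqrt{1601}}{8} \approx -3757.0$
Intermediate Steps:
$S{\left(p \right)} = 3 + \frac{1}{2 p^{2}} - \frac{5}{p}$ ($S{\left(p \right)} = 3 - \left(\frac{5}{p} - \frac{1}{\left(p + p\right) p}\right) = 3 - \left(\frac{5}{p} - \frac{1}{2 p p}\right) = 3 + \left(\frac{\frac{1}{2} \frac{1}{p}}{p} - \frac{5}{p}\right) = 3 - \left(\frac{5}{p} - \frac{1}{2 p^{2}}\right) = 3 + \frac{1}{2 p^{2}} - \frac{5}{p}$)
$-3782 + r{\left(25,S{\left(2 \right)} \right)} = -3782 + \sqrt{25^{2} + \left(3 + \frac{1}{2 \cdot 4} - \frac{5}{2}\right)^{2}} = -3782 + \sqrt{625 + \left(3 + \frac{1}{2} \cdot \frac{1}{4} - \frac{5}{2}\right)^{2}} = -3782 + \sqrt{625 + \left(3 + \frac{1}{8} - \frac{5}{2}\right)^{2}} = -3782 + \sqrt{625 + \left(\frac{5}{8}\right)^{2}} = -3782 + \sqrt{625 + \frac{25}{64}} = -3782 + \sqrt{\frac{40025}{64}} = -3782 + \frac{5 \sqrt{1601}}{8}$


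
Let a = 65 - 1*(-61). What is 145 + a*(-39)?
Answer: -4769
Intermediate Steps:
a = 126 (a = 65 + 61 = 126)
145 + a*(-39) = 145 + 126*(-39) = 145 - 4914 = -4769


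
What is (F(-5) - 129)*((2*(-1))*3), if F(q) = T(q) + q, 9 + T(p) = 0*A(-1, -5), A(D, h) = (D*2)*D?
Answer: 858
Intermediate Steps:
A(D, h) = 2*D² (A(D, h) = (2*D)*D = 2*D²)
T(p) = -9 (T(p) = -9 + 0*(2*(-1)²) = -9 + 0*(2*1) = -9 + 0*2 = -9 + 0 = -9)
F(q) = -9 + q
(F(-5) - 129)*((2*(-1))*3) = ((-9 - 5) - 129)*((2*(-1))*3) = (-14 - 129)*(-2*3) = -143*(-6) = 858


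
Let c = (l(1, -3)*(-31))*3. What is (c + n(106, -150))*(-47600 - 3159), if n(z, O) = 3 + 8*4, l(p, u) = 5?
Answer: 21826370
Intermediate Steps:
n(z, O) = 35 (n(z, O) = 3 + 32 = 35)
c = -465 (c = (5*(-31))*3 = -155*3 = -465)
(c + n(106, -150))*(-47600 - 3159) = (-465 + 35)*(-47600 - 3159) = -430*(-50759) = 21826370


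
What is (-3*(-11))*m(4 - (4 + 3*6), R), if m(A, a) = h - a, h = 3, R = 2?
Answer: 33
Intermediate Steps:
m(A, a) = 3 - a
(-3*(-11))*m(4 - (4 + 3*6), R) = (-3*(-11))*(3 - 1*2) = 33*(3 - 2) = 33*1 = 33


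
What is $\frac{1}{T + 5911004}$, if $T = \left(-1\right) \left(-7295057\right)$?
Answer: $\frac{1}{13206061} \approx 7.5723 \cdot 10^{-8}$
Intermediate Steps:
$T = 7295057$
$\frac{1}{T + 5911004} = \frac{1}{7295057 + 5911004} = \frac{1}{13206061}$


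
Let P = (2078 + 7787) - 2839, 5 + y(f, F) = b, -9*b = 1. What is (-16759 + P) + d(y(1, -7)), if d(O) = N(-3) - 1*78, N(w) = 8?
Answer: -9803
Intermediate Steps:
b = -⅑ (b = -⅑*1 = -⅑ ≈ -0.11111)
y(f, F) = -46/9 (y(f, F) = -5 - ⅑ = -46/9)
d(O) = -70 (d(O) = 8 - 1*78 = 8 - 78 = -70)
P = 7026 (P = 9865 - 2839 = 7026)
(-16759 + P) + d(y(1, -7)) = (-16759 + 7026) - 70 = -9733 - 70 = -9803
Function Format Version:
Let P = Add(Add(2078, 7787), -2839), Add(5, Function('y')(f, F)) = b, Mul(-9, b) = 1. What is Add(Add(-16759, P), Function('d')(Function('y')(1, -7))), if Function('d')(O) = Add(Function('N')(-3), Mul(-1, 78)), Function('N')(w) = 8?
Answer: -9803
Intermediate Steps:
b = Rational(-1, 9) (b = Mul(Rational(-1, 9), 1) = Rational(-1, 9) ≈ -0.11111)
Function('y')(f, F) = Rational(-46, 9) (Function('y')(f, F) = Add(-5, Rational(-1, 9)) = Rational(-46, 9))
Function('d')(O) = -70 (Function('d')(O) = Add(8, Mul(-1, 78)) = Add(8, -78) = -70)
P = 7026 (P = Add(9865, -2839) = 7026)
Add(Add(-16759, P), Function('d')(Function('y')(1, -7))) = Add(Add(-16759, 7026), -70) = Add(-9733, -70) = -9803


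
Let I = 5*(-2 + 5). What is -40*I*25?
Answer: -15000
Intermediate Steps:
I = 15 (I = 5*3 = 15)
-40*I*25 = -40*15*25 = -600*25 = -15000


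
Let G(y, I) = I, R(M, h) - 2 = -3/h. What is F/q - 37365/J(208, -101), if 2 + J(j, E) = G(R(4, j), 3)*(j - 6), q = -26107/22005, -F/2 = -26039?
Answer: -693145227615/15768628 ≈ -43957.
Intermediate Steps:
R(M, h) = 2 - 3/h
F = 52078 (F = -2*(-26039) = 52078)
q = -26107/22005 (q = -26107*1/22005 = -26107/22005 ≈ -1.1864)
J(j, E) = -20 + 3*j (J(j, E) = -2 + 3*(j - 6) = -2 + 3*(-6 + j) = -2 + (-18 + 3*j) = -20 + 3*j)
F/q - 37365/J(208, -101) = 52078/(-26107/22005) - 37365/(-20 + 3*208) = 52078*(-22005/26107) - 37365/(-20 + 624) = -1145976390/26107 - 37365/604 = -693145227615/15768628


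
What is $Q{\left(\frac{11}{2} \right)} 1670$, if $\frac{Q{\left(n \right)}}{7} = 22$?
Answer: $257180$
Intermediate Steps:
$Q{\left(n \right)} = 154$ ($Q{\left(n \right)} = 7 \cdot 22 = 154$)
$Q{\left(\frac{11}{2} \right)} 1670 = 154 \cdot 1670 = 257180$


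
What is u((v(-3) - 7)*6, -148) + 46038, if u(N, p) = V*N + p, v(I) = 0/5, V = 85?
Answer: 42320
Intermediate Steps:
v(I) = 0 (v(I) = 0*(1/5) = 0)
u(N, p) = p + 85*N (u(N, p) = 85*N + p = p + 85*N)
u((v(-3) - 7)*6, -148) + 46038 = (-148 + 85*((0 - 7)*6)) + 46038 = (-148 + 85*(-7*6)) + 46038 = (-148 + 85*(-42)) + 46038 = (-148 - 3570) + 46038 = -3718 + 46038 = 42320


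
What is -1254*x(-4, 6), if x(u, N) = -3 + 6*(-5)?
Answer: 41382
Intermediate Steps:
x(u, N) = -33 (x(u, N) = -3 - 30 = -33)
-1254*x(-4, 6) = -1254*(-33) = 41382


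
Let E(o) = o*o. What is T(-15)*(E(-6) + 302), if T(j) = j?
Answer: -5070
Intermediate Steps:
E(o) = o²
T(-15)*(E(-6) + 302) = -15*((-6)² + 302) = -15*(36 + 302) = -15*338 = -5070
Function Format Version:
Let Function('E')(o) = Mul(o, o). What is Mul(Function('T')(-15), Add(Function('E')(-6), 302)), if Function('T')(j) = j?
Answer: -5070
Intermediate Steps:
Function('E')(o) = Pow(o, 2)
Mul(Function('T')(-15), Add(Function('E')(-6), 302)) = Mul(-15, Add(Pow(-6, 2), 302)) = Mul(-15, Add(36, 302)) = Mul(-15, 338) = -5070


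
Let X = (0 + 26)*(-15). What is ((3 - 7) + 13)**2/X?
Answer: -27/130 ≈ -0.20769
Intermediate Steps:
X = -390 (X = 26*(-15) = -390)
((3 - 7) + 13)**2/X = ((3 - 7) + 13)**2/(-390) = (-4 + 13)**2*(-1/390) = 9**2*(-1/390) = 81*(-1/390) = -27/130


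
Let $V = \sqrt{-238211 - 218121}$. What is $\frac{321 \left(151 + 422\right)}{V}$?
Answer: $- \frac{183933 i \sqrt{114083}}{228166} \approx - 272.28 i$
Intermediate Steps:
$V = 2 i \sqrt{114083}$ ($V = \sqrt{-456332} = 2 i \sqrt{114083} \approx 675.52 i$)
$\frac{321 \left(151 + 422\right)}{V} = \frac{321 \left(151 + 422\right)}{2 i \sqrt{114083}} = 321 \cdot 573 \left(- \frac{i \sqrt{114083}}{228166}\right) = 183933 \left(- \frac{i \sqrt{114083}}{228166}\right) = - \frac{183933 i \sqrt{114083}}{228166}$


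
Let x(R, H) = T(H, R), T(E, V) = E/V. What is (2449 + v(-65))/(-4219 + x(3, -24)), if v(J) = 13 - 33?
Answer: -2429/4227 ≈ -0.57464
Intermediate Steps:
x(R, H) = H/R
v(J) = -20
(2449 + v(-65))/(-4219 + x(3, -24)) = (2449 - 20)/(-4219 - 24/3) = 2429/(-4219 - 24*1/3) = 2429/(-4219 - 8) = 2429/(-4227) = 2429*(-1/4227) = -2429/4227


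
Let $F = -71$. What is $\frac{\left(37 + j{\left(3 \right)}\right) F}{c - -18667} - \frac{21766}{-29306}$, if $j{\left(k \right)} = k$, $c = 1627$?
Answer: $\frac{89622541}{148683991} \approx 0.60277$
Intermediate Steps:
$\frac{\left(37 + j{\left(3 \right)}\right) F}{c - -18667} - \frac{21766}{-29306} = \frac{\left(37 + 3\right) \left(-71\right)}{1627 - -18667} - \frac{21766}{-29306} = \frac{40 \left(-71\right)}{1627 + 18667} - - \frac{10883}{14653} = - \frac{2840}{20294} + \frac{10883}{14653} = \left(-2840\right) \frac{1}{20294} + \frac{10883}{14653} = - \frac{1420}{10147} + \frac{10883}{14653} = \frac{89622541}{148683991}$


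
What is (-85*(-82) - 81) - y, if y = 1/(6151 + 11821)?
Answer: 123809107/17972 ≈ 6889.0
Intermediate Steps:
y = 1/17972 ≈ 5.5642e-5
(-85*(-82) - 81) - y = (-85*(-82) - 81) - 1*1/17972 = (6970 - 81) - 1/17972 = 6889 - 1/17972 = 123809107/17972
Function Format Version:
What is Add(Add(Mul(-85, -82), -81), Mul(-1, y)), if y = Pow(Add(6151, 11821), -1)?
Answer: Rational(123809107, 17972) ≈ 6889.0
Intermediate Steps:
y = Rational(1, 17972) (y = Pow(17972, -1) = Rational(1, 17972) ≈ 5.5642e-5)
Add(Add(Mul(-85, -82), -81), Mul(-1, y)) = Add(Add(Mul(-85, -82), -81), Mul(-1, Rational(1, 17972))) = Add(Add(6970, -81), Rational(-1, 17972)) = Add(6889, Rational(-1, 17972)) = Rational(123809107, 17972)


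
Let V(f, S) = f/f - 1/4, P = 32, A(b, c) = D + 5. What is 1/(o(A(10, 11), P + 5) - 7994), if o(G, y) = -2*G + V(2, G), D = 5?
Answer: -4/32053 ≈ -0.00012479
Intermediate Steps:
A(b, c) = 10 (A(b, c) = 5 + 5 = 10)
V(f, S) = ¾ (V(f, S) = 1 - 1*¼ = 1 - ¼ = ¾)
o(G, y) = ¾ - 2*G (o(G, y) = -2*G + ¾ = ¾ - 2*G)
1/(o(A(10, 11), P + 5) - 7994) = 1/((¾ - 2*10) - 7994) = 1/((¾ - 20) - 7994) = 1/(-77/4 - 7994) = 1/(-32053/4) = -4/32053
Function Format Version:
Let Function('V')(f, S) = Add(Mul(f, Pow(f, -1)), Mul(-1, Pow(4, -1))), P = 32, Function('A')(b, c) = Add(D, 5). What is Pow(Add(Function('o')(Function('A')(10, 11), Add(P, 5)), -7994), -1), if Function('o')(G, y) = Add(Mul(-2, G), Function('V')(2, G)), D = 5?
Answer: Rational(-4, 32053) ≈ -0.00012479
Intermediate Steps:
Function('A')(b, c) = 10 (Function('A')(b, c) = Add(5, 5) = 10)
Function('V')(f, S) = Rational(3, 4) (Function('V')(f, S) = Add(1, Mul(-1, Rational(1, 4))) = Add(1, Rational(-1, 4)) = Rational(3, 4))
Function('o')(G, y) = Add(Rational(3, 4), Mul(-2, G)) (Function('o')(G, y) = Add(Mul(-2, G), Rational(3, 4)) = Add(Rational(3, 4), Mul(-2, G)))
Pow(Add(Function('o')(Function('A')(10, 11), Add(P, 5)), -7994), -1) = Pow(Add(Add(Rational(3, 4), Mul(-2, 10)), -7994), -1) = Pow(Add(Add(Rational(3, 4), -20), -7994), -1) = Pow(Add(Rational(-77, 4), -7994), -1) = Pow(Rational(-32053, 4), -1) = Rational(-4, 32053)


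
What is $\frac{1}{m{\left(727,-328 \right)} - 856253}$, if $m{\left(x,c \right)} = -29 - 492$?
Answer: $- \frac{1}{856774} \approx -1.1672 \cdot 10^{-6}$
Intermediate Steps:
$m{\left(x,c \right)} = -521$
$\frac{1}{m{\left(727,-328 \right)} - 856253} = \frac{1}{-521 - 856253} = \frac{1}{-856774} = - \frac{1}{856774}$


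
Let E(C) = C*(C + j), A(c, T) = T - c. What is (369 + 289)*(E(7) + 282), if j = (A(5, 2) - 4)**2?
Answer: 443492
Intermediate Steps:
j = 49 (j = ((2 - 1*5) - 4)**2 = ((2 - 5) - 4)**2 = (-3 - 4)**2 = (-7)**2 = 49)
E(C) = C*(49 + C) (E(C) = C*(C + 49) = C*(49 + C))
(369 + 289)*(E(7) + 282) = (369 + 289)*(7*(49 + 7) + 282) = 658*(7*56 + 282) = 658*(392 + 282) = 658*674 = 443492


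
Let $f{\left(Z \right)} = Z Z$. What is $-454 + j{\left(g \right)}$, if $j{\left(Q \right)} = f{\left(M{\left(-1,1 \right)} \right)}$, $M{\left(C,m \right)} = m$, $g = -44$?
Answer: $-453$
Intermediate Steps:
$f{\left(Z \right)} = Z^{2}$
$j{\left(Q \right)} = 1$ ($j{\left(Q \right)} = 1^{2} = 1$)
$-454 + j{\left(g \right)} = -454 + 1 = -453$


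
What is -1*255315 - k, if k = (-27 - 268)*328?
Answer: -158555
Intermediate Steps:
k = -96760 (k = -295*328 = -96760)
-1*255315 - k = -1*255315 - 1*(-96760) = -255315 + 96760 = -158555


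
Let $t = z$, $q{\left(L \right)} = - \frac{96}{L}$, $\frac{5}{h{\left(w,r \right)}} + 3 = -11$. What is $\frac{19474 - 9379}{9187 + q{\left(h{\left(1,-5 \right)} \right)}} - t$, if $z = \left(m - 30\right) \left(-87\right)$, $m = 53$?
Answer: $\frac{94655754}{47279} \approx 2002.1$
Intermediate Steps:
$h{\left(w,r \right)} = - \frac{5}{14}$ ($h{\left(w,r \right)} = \frac{5}{-3 - 11} = \frac{5}{-14} = 5 \left(- \frac{1}{14}\right) = - \frac{5}{14}$)
$z = -2001$ ($z = \left(53 - 30\right) \left(-87\right) = 23 \left(-87\right) = -2001$)
$t = -2001$
$\frac{19474 - 9379}{9187 + q{\left(h{\left(1,-5 \right)} \right)}} - t = \frac{19474 - 9379}{9187 - \frac{96}{- \frac{5}{14}}} - -2001 = \frac{10095}{9187 - - \frac{1344}{5}} + 2001 = \frac{10095}{9187 + \frac{1344}{5}} + 2001 = \frac{10095}{\frac{47279}{5}} + 2001 = 10095 \cdot \frac{5}{47279} + 2001 = \frac{50475}{47279} + 2001 = \frac{94655754}{47279}$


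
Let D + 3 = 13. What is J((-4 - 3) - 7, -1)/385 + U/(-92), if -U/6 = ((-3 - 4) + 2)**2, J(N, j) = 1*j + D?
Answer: 29289/17710 ≈ 1.6538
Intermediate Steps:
D = 10 (D = -3 + 13 = 10)
J(N, j) = 10 + j (J(N, j) = 1*j + 10 = j + 10 = 10 + j)
U = -150 (U = -6*((-3 - 4) + 2)**2 = -6*(-7 + 2)**2 = -6*(-5)**2 = -6*25 = -150)
J((-4 - 3) - 7, -1)/385 + U/(-92) = (10 - 1)/385 - 150/(-92) = 9*(1/385) - 150*(-1/92) = 9/385 + 75/46 = 29289/17710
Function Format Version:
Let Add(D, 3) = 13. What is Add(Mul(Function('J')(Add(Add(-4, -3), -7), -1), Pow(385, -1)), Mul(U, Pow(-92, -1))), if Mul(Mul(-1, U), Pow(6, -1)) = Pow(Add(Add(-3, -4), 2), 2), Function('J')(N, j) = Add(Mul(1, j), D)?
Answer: Rational(29289, 17710) ≈ 1.6538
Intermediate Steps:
D = 10 (D = Add(-3, 13) = 10)
Function('J')(N, j) = Add(10, j) (Function('J')(N, j) = Add(Mul(1, j), 10) = Add(j, 10) = Add(10, j))
U = -150 (U = Mul(-6, Pow(Add(Add(-3, -4), 2), 2)) = Mul(-6, Pow(Add(-7, 2), 2)) = Mul(-6, Pow(-5, 2)) = Mul(-6, 25) = -150)
Add(Mul(Function('J')(Add(Add(-4, -3), -7), -1), Pow(385, -1)), Mul(U, Pow(-92, -1))) = Add(Mul(Add(10, -1), Pow(385, -1)), Mul(-150, Pow(-92, -1))) = Add(Mul(9, Rational(1, 385)), Mul(-150, Rational(-1, 92))) = Add(Rational(9, 385), Rational(75, 46)) = Rational(29289, 17710)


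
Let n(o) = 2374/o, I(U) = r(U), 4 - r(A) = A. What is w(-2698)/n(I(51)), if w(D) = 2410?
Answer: -56635/1187 ≈ -47.713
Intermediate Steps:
r(A) = 4 - A
I(U) = 4 - U
w(-2698)/n(I(51)) = 2410/((2374/(4 - 1*51))) = 2410/((2374/(4 - 51))) = 2410/((2374/(-47))) = 2410/((2374*(-1/47))) = 2410/(-2374/47) = 2410*(-47/2374) = -56635/1187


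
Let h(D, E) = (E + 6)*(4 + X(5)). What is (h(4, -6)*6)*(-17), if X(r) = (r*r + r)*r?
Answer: 0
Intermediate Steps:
X(r) = r*(r + r**2) (X(r) = (r**2 + r)*r = (r + r**2)*r = r*(r + r**2))
h(D, E) = 924 + 154*E (h(D, E) = (E + 6)*(4 + 5**2*(1 + 5)) = (6 + E)*(4 + 25*6) = (6 + E)*(4 + 150) = (6 + E)*154 = 924 + 154*E)
(h(4, -6)*6)*(-17) = ((924 + 154*(-6))*6)*(-17) = ((924 - 924)*6)*(-17) = (0*6)*(-17) = 0*(-17) = 0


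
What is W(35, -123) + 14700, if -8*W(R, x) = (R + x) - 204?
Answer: 29473/2 ≈ 14737.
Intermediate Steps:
W(R, x) = 51/2 - R/8 - x/8 (W(R, x) = -((R + x) - 204)/8 = -(-204 + R + x)/8 = 51/2 - R/8 - x/8)
W(35, -123) + 14700 = (51/2 - ⅛*35 - ⅛*(-123)) + 14700 = (51/2 - 35/8 + 123/8) + 14700 = 73/2 + 14700 = 29473/2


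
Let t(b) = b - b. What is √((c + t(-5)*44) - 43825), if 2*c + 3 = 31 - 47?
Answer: 3*I*√19482/2 ≈ 209.37*I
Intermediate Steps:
c = -19/2 (c = -3/2 + (31 - 47)/2 = -3/2 + (½)*(-16) = -3/2 - 8 = -19/2 ≈ -9.5000)
t(b) = 0
√((c + t(-5)*44) - 43825) = √((-19/2 + 0*44) - 43825) = √((-19/2 + 0) - 43825) = √(-19/2 - 43825) = √(-87669/2) = 3*I*√19482/2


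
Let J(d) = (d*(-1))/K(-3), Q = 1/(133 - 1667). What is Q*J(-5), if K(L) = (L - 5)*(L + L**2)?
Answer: 5/73632 ≈ 6.7905e-5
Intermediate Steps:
Q = -1/1534 (Q = 1/(-1534) = -1/1534 ≈ -0.00065189)
K(L) = (-5 + L)*(L + L**2)
J(d) = d/48 (J(d) = (d*(-1))/((-3*(-5 + (-3)**2 - 4*(-3)))) = (-d)/((-3*(-5 + 9 + 12))) = (-d)/((-3*16)) = -d/(-48) = -d*(-1/48) = d/48)
Q*J(-5) = -(-5)/73632 = -1/1534*(-5/48) = 5/73632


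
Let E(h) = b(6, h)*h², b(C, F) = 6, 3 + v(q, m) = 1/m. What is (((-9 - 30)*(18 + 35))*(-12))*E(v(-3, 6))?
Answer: 1194726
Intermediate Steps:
v(q, m) = -3 + 1/m
E(h) = 6*h²
(((-9 - 30)*(18 + 35))*(-12))*E(v(-3, 6)) = (((-9 - 30)*(18 + 35))*(-12))*(6*(-3 + 1/6)²) = (-39*53*(-12))*(6*(-3 + ⅙)²) = (-2067*(-12))*(6*(-17/6)²) = 24804*(6*(289/36)) = 24804*(289/6) = 1194726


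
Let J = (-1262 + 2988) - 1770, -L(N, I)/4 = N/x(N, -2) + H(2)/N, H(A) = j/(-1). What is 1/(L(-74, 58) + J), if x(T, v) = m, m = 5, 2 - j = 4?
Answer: 185/2832 ≈ 0.065325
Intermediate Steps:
j = -2 (j = 2 - 1*4 = 2 - 4 = -2)
H(A) = 2 (H(A) = -2/(-1) = -2*(-1) = 2)
x(T, v) = 5
L(N, I) = -8/N - 4*N/5 (L(N, I) = -4*(N/5 + 2/N) = -4*(2/N + N/5) = -8/N - 4*N/5)
J = -44 (J = 1726 - 1770 = -44)
1/(L(-74, 58) + J) = 1/((-8/(-74) - 4/5*(-74)) - 44) = 1/((-8*(-1/74) + 296/5) - 44) = 1/((4/37 + 296/5) - 44) = 1/(10972/185 - 44) = 1/(2832/185) = 185/2832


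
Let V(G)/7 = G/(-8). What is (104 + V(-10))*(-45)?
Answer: -20295/4 ≈ -5073.8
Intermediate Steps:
V(G) = -7*G/8 (V(G) = 7*(G/(-8)) = 7*(G*(-⅛)) = 7*(-G/8) = -7*G/8)
(104 + V(-10))*(-45) = (104 - 7/8*(-10))*(-45) = (104 + 35/4)*(-45) = (451/4)*(-45) = -20295/4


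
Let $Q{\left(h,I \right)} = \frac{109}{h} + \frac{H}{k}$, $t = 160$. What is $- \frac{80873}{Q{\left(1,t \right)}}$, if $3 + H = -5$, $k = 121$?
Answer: $- \frac{9785633}{13181} \approx -742.4$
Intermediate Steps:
$H = -8$ ($H = -3 - 5 = -8$)
$Q{\left(h,I \right)} = - \frac{8}{121} + \frac{109}{h}$ ($Q{\left(h,I \right)} = \frac{109}{h} - \frac{8}{121} = - \frac{8}{121} + \frac{109}{h}$)
$- \frac{80873}{Q{\left(1,t \right)}} = - \frac{80873}{- \frac{8}{121} + \frac{109}{1}} = - \frac{80873}{- \frac{8}{121} + 109 \cdot 1} = - \frac{80873}{- \frac{8}{121} + 109} = - \frac{80873}{\frac{13181}{121}} = \left(-80873\right) \frac{121}{13181} = - \frac{9785633}{13181}$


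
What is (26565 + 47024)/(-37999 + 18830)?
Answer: -73589/19169 ≈ -3.8390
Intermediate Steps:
(26565 + 47024)/(-37999 + 18830) = 73589/(-19169) = 73589*(-1/19169) = -73589/19169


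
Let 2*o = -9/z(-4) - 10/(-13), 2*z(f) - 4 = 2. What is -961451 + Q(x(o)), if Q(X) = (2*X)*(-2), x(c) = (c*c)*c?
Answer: -4224591305/4394 ≈ -9.6145e+5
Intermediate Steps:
z(f) = 3 (z(f) = 2 + (½)*2 = 2 + 1 = 3)
o = -29/26 (o = (-9/3 - 10/(-13))/2 = (-9*⅓ - 10*(-1/13))/2 = (-3 + 10/13)/2 = (½)*(-29/13) = -29/26 ≈ -1.1154)
x(c) = c³ (x(c) = c²*c = c³)
Q(X) = -4*X
-961451 + Q(x(o)) = -961451 - 4*(-29/26)³ = -961451 - 4*(-24389/17576) = -961451 + 24389/4394 = -4224591305/4394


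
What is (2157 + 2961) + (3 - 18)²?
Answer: 5343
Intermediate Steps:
(2157 + 2961) + (3 - 18)² = 5118 + (-15)² = 5118 + 225 = 5343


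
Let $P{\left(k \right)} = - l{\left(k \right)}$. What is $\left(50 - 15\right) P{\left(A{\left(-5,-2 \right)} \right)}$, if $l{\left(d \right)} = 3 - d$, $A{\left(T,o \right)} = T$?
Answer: $-280$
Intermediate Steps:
$P{\left(k \right)} = -3 + k$ ($P{\left(k \right)} = - (3 - k) = -3 + k$)
$\left(50 - 15\right) P{\left(A{\left(-5,-2 \right)} \right)} = \left(50 - 15\right) \left(-3 - 5\right) = 35 \left(-8\right) = -280$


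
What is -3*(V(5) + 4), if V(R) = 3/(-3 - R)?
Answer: -87/8 ≈ -10.875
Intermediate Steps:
-3*(V(5) + 4) = -3*(-3/(3 + 5) + 4) = -3*(-3/8 + 4) = -3*29/8 = -87/8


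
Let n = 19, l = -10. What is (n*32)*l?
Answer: -6080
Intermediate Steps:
(n*32)*l = (19*32)*(-10) = 608*(-10) = -6080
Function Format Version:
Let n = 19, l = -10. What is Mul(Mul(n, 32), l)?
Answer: -6080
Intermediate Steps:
Mul(Mul(n, 32), l) = Mul(Mul(19, 32), -10) = Mul(608, -10) = -6080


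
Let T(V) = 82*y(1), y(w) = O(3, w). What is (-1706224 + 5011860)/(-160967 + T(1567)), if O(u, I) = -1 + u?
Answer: -3305636/160803 ≈ -20.557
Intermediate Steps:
y(w) = 2 (y(w) = -1 + 3 = 2)
T(V) = 164 (T(V) = 82*2 = 164)
(-1706224 + 5011860)/(-160967 + T(1567)) = (-1706224 + 5011860)/(-160967 + 164) = 3305636/(-160803) = 3305636*(-1/160803) = -3305636/160803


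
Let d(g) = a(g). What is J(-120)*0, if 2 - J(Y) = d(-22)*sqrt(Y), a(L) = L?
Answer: 0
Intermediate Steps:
d(g) = g
J(Y) = 2 + 22*sqrt(Y) (J(Y) = 2 - (-22)*sqrt(Y) = 2 + 22*sqrt(Y))
J(-120)*0 = (2 + 22*sqrt(-120))*0 = (2 + 22*(2*I*sqrt(30)))*0 = (2 + 44*I*sqrt(30))*0 = 0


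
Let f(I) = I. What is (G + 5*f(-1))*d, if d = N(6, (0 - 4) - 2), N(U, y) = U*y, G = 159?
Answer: -5544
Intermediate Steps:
d = -36 (d = 6*((0 - 4) - 2) = 6*(-4 - 2) = 6*(-6) = -36)
(G + 5*f(-1))*d = (159 + 5*(-1))*(-36) = (159 - 5)*(-36) = 154*(-36) = -5544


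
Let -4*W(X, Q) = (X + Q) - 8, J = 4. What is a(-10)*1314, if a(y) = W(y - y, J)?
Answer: 1314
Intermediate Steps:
W(X, Q) = 2 - Q/4 - X/4 (W(X, Q) = -((X + Q) - 8)/4 = -((Q + X) - 8)/4 = -(-8 + Q + X)/4 = 2 - Q/4 - X/4)
a(y) = 1 (a(y) = 2 - ¼*4 - (y - y)/4 = 2 - 1 - ¼*0 = 2 - 1 + 0 = 1)
a(-10)*1314 = 1*1314 = 1314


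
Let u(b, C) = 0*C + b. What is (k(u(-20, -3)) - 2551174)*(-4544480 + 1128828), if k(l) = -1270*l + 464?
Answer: 8625580152120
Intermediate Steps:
u(b, C) = b (u(b, C) = 0 + b = b)
k(l) = 464 - 1270*l
(k(u(-20, -3)) - 2551174)*(-4544480 + 1128828) = ((464 - 1270*(-20)) - 2551174)*(-4544480 + 1128828) = ((464 + 25400) - 2551174)*(-3415652) = (25864 - 2551174)*(-3415652) = -2525310*(-3415652) = 8625580152120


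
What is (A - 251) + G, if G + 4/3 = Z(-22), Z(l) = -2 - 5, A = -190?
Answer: -1348/3 ≈ -449.33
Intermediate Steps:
Z(l) = -7
G = -25/3 (G = -4/3 - 7 = -25/3 ≈ -8.3333)
(A - 251) + G = (-190 - 251) - 25/3 = -441 - 25/3 = -1348/3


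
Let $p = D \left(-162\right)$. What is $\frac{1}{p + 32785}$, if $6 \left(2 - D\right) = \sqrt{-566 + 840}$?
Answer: $\frac{32461}{1053516775} - \frac{27 \sqrt{274}}{1053516775} \approx 3.0388 \cdot 10^{-5}$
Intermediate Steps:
$D = 2 - \frac{\sqrt{274}}{6}$ ($D = 2 - \frac{\sqrt{-566 + 840}}{6} = 2 - \frac{\sqrt{274}}{6} \approx -0.75882$)
$p = -324 + 27 \sqrt{274}$ ($p = \left(2 - \frac{\sqrt{274}}{6}\right) \left(-162\right) = -324 + 27 \sqrt{274} \approx 122.93$)
$\frac{1}{p + 32785} = \frac{1}{\left(-324 + 27 \sqrt{274}\right) + 32785} = \frac{1}{32461 + 27 \sqrt{274}}$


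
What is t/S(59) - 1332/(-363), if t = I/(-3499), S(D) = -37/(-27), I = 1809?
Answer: 51571569/15665023 ≈ 3.2921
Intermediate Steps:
S(D) = 37/27 (S(D) = -37*(-1/27) = 37/27)
t = -1809/3499 (t = 1809/(-3499) = 1809*(-1/3499) = -1809/3499 ≈ -0.51700)
t/S(59) - 1332/(-363) = -1809/(3499*37/27) - 1332/(-363) = -1809/3499*27/37 - 1332*(-1/363) = -48843/129463 + 444/121 = 51571569/15665023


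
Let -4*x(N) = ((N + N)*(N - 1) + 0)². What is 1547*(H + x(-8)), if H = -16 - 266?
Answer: -8455902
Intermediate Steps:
x(N) = -N²*(-1 + N)² (x(N) = -((N + N)*(N - 1) + 0)²/4 = -((2*N)*(-1 + N) + 0)²/4 = -(2*N*(-1 + N) + 0)²/4 = -4*N²*(-1 + N)²/4 = -N²*(-1 + N)²)
H = -282
1547*(H + x(-8)) = 1547*(-282 - 1*(-8)²*(-1 - 8)²) = 1547*(-282 - 1*64*(-9)²) = 1547*(-282 - 1*64*81) = 1547*(-282 - 5184) = 1547*(-5466) = -8455902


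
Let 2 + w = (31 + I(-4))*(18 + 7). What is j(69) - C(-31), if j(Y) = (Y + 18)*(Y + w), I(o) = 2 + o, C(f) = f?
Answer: 68935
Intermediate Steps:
w = 723 (w = -2 + (31 + (2 - 4))*(18 + 7) = -2 + (31 - 2)*25 = -2 + 29*25 = -2 + 725 = 723)
j(Y) = (18 + Y)*(723 + Y) (j(Y) = (Y + 18)*(Y + 723) = (18 + Y)*(723 + Y))
j(69) - C(-31) = (13014 + 69² + 741*69) - 1*(-31) = (13014 + 4761 + 51129) + 31 = 68904 + 31 = 68935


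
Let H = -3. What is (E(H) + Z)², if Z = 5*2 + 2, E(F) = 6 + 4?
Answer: 484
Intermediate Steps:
E(F) = 10
Z = 12 (Z = 10 + 2 = 12)
(E(H) + Z)² = (10 + 12)² = 22² = 484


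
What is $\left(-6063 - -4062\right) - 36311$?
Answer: $-38312$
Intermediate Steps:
$\left(-6063 - -4062\right) - 36311 = \left(-6063 + 4062\right) - 36311 = -2001 - 36311 = -38312$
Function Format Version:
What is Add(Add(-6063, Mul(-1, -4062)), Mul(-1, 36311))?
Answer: -38312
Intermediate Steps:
Add(Add(-6063, Mul(-1, -4062)), Mul(-1, 36311)) = Add(Add(-6063, 4062), -36311) = Add(-2001, -36311) = -38312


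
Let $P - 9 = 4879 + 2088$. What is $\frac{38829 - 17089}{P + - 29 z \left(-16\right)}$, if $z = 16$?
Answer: $\frac{1087}{720} \approx 1.5097$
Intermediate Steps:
$P = 6976$ ($P = 9 + \left(4879 + 2088\right) = 9 + 6967 = 6976$)
$\frac{38829 - 17089}{P + - 29 z \left(-16\right)} = \frac{38829 - 17089}{6976 + \left(-29\right) 16 \left(-16\right)} = \frac{21740}{6976 - -7424} = \frac{21740}{6976 + 7424} = \frac{21740}{14400} = 21740 \cdot \frac{1}{14400} = \frac{1087}{720}$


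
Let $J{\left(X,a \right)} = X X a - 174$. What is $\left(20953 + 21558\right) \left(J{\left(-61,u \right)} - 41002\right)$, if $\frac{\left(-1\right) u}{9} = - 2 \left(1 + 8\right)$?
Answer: $23875282886$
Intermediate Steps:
$u = 162$ ($u = - 9 \left(- 2 \left(1 + 8\right)\right) = - 9 \left(\left(-2\right) 9\right) = \left(-9\right) \left(-18\right) = 162$)
$J{\left(X,a \right)} = -174 + a X^{2}$ ($J{\left(X,a \right)} = X^{2} a - 174 = a X^{2} - 174 = -174 + a X^{2}$)
$\left(20953 + 21558\right) \left(J{\left(-61,u \right)} - 41002\right) = \left(20953 + 21558\right) \left(\left(-174 + 162 \left(-61\right)^{2}\right) - 41002\right) = 42511 \left(\left(-174 + 162 \cdot 3721\right) - 41002\right) = 42511 \left(\left(-174 + 602802\right) - 41002\right) = 42511 \left(602628 - 41002\right) = 42511 \cdot 561626 = 23875282886$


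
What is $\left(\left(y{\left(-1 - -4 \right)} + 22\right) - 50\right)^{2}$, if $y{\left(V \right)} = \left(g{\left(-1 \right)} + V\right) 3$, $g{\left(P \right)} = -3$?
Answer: $784$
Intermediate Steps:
$y{\left(V \right)} = -9 + 3 V$ ($y{\left(V \right)} = \left(-3 + V\right) 3 = -9 + 3 V$)
$\left(\left(y{\left(-1 - -4 \right)} + 22\right) - 50\right)^{2} = \left(\left(\left(-9 + 3 \left(-1 - -4\right)\right) + 22\right) - 50\right)^{2} = \left(\left(\left(-9 + 3 \left(-1 + 4\right)\right) + 22\right) - 50\right)^{2} = \left(\left(\left(-9 + 3 \cdot 3\right) + 22\right) - 50\right)^{2} = \left(\left(\left(-9 + 9\right) + 22\right) - 50\right)^{2} = \left(\left(0 + 22\right) - 50\right)^{2} = \left(22 - 50\right)^{2} = \left(-28\right)^{2} = 784$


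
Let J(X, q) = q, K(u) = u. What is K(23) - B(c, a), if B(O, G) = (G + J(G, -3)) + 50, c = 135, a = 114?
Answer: -138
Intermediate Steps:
B(O, G) = 47 + G (B(O, G) = (G - 3) + 50 = (-3 + G) + 50 = 47 + G)
K(23) - B(c, a) = 23 - (47 + 114) = 23 - 1*161 = 23 - 161 = -138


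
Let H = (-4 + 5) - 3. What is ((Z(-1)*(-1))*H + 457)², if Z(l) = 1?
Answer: 210681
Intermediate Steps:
H = -2 (H = 1 - 3 = -2)
((Z(-1)*(-1))*H + 457)² = ((1*(-1))*(-2) + 457)² = (-1*(-2) + 457)² = (2 + 457)² = 459² = 210681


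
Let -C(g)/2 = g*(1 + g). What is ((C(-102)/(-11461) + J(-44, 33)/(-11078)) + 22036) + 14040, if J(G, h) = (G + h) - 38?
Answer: 4580616637509/126964958 ≈ 36078.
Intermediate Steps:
C(g) = -2*g*(1 + g)
J(G, h) = -38 + G + h
((C(-102)/(-11461) + J(-44, 33)/(-11078)) + 22036) + 14040 = ((-2*(-102)*(1 - 102)/(-11461) + (-38 - 44 + 33)/(-11078)) + 22036) + 14040 = ((-2*(-102)*(-101)*(-1/11461) - 49*(-1/11078)) + 22036) + 14040 = ((-20604*(-1/11461) + 49/11078) + 22036) + 14040 = ((20604/11461 + 49/11078) + 22036) + 14040 = (228812701/126964958 + 22036) + 14040 = 2798028627189/126964958 + 14040 = 4580616637509/126964958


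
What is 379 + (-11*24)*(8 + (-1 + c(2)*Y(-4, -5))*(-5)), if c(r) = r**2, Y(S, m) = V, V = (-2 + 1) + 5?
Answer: 18067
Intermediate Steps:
V = 4 (V = -1 + 5 = 4)
Y(S, m) = 4
379 + (-11*24)*(8 + (-1 + c(2)*Y(-4, -5))*(-5)) = 379 + (-11*24)*(8 + (-1 + 2**2*4)*(-5)) = 379 - 264*(8 + (-1 + 4*4)*(-5)) = 379 - 264*(8 + (-1 + 16)*(-5)) = 379 - 264*(8 + 15*(-5)) = 379 - 264*(8 - 75) = 379 - 264*(-67) = 379 + 17688 = 18067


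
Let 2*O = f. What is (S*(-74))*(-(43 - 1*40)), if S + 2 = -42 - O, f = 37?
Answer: -13875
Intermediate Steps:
O = 37/2 (O = (½)*37 = 37/2 ≈ 18.500)
S = -125/2 (S = -2 + (-42 - 1*37/2) = -2 + (-42 - 37/2) = -2 - 121/2 = -125/2 ≈ -62.500)
(S*(-74))*(-(43 - 1*40)) = (-125/2*(-74))*(-(43 - 1*40)) = 4625*(-(43 - 40)) = 4625*(-1*3) = 4625*(-3) = -13875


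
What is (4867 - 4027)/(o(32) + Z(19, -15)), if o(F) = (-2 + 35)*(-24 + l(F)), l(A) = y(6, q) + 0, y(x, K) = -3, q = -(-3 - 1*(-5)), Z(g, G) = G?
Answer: -140/151 ≈ -0.92715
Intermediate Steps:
q = -2 (q = -(-3 + 5) = -1*2 = -2)
l(A) = -3 (l(A) = -3 + 0 = -3)
o(F) = -891 (o(F) = (-2 + 35)*(-24 - 3) = 33*(-27) = -891)
(4867 - 4027)/(o(32) + Z(19, -15)) = (4867 - 4027)/(-891 - 15) = 840/(-906) = 840*(-1/906) = -140/151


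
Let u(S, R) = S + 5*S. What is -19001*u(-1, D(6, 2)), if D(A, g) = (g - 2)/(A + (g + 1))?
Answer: 114006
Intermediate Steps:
D(A, g) = (-2 + g)/(1 + A + g) (D(A, g) = (-2 + g)/(A + (1 + g)) = (-2 + g)/(1 + A + g))
u(S, R) = 6*S
-19001*u(-1, D(6, 2)) = -114006*(-1) = -19001*(-6) = 114006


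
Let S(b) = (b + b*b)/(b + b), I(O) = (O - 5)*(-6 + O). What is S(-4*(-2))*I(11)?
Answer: 135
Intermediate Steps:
I(O) = (-6 + O)*(-5 + O) (I(O) = (-5 + O)*(-6 + O) = (-6 + O)*(-5 + O))
S(b) = (b + b²)/(2*b) (S(b) = (b + b²)/((2*b)) = (b + b²)*(1/(2*b)) = (b + b²)/(2*b))
S(-4*(-2))*I(11) = (½ + (-4*(-2))/2)*(30 + 11² - 11*11) = (½ + (-1*(-8))/2)*(30 + 121 - 121) = (½ + (½)*8)*30 = (½ + 4)*30 = (9/2)*30 = 135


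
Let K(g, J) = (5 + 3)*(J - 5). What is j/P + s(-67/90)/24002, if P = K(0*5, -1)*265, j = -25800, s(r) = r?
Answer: 232215799/114489540 ≈ 2.0283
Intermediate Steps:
K(g, J) = -40 + 8*J (K(g, J) = 8*(-5 + J) = -40 + 8*J)
P = -12720 (P = (-40 + 8*(-1))*265 = (-40 - 8)*265 = -48*265 = -12720)
j/P + s(-67/90)/24002 = -25800/(-12720) - 67/90/24002 = -25800*(-1/12720) - 67*1/90*(1/24002) = 215/106 - 67/90*1/24002 = 215/106 - 67/2160180 = 232215799/114489540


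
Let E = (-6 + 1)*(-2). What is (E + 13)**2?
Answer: 529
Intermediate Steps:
E = 10 (E = -5*(-2) = 10)
(E + 13)**2 = (10 + 13)**2 = 23**2 = 529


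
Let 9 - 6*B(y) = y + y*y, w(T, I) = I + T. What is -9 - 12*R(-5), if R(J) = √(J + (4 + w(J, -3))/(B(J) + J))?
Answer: -9 - 12*I*√7421/41 ≈ -9.0 - 25.213*I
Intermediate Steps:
B(y) = 3/2 - y/6 - y²/6 (B(y) = 3/2 - (y + y*y)/6 = 3/2 - (y + y²)/6 = 3/2 + (-y/6 - y²/6) = 3/2 - y/6 - y²/6)
R(J) = √(J + (1 + J)/(3/2 - J²/6 + 5*J/6)) (R(J) = √(J + (4 + (-3 + J))/((3/2 - J/6 - J²/6) + J)) = √(J + (1 + J)/(3/2 - J²/6 + 5*J/6)))
-9 - 12*R(-5) = -9 - 12*√(6 - 1*(-5)³ + 5*(-5)² + 15*(-5))*(I*√41/41) = -9 - 12*√(6 - 1*(-125) + 5*25 - 75)*(I*√41/41) = -9 - 12*√(6 + 125 + 125 - 75)*(I*√41/41) = -9 - 12*√181*(I*√41/41) = -9 - 12*I*√7421/41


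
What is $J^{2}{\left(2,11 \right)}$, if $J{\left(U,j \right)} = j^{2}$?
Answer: $14641$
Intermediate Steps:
$J^{2}{\left(2,11 \right)} = \left(11^{2}\right)^{2} = 121^{2} = 14641$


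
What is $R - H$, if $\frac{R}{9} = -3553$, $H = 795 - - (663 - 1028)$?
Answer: $-32407$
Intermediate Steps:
$H = 430$ ($H = 795 - \left(-1\right) \left(-365\right) = 795 - 365 = 430$)
$R = -31977$ ($R = 9 \left(-3553\right) = -31977$)
$R - H = -31977 - 430 = -32407$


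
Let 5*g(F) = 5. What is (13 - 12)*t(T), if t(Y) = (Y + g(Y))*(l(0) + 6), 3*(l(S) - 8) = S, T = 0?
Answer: 14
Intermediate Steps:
g(F) = 1 (g(F) = (1/5)*5 = 1)
l(S) = 8 + S/3
t(Y) = 14 + 14*Y (t(Y) = (Y + 1)*((8 + (1/3)*0) + 6) = (1 + Y)*((8 + 0) + 6) = (1 + Y)*(8 + 6) = (1 + Y)*14 = 14 + 14*Y)
(13 - 12)*t(T) = (13 - 12)*(14 + 14*0) = 1*(14 + 0) = 1*14 = 14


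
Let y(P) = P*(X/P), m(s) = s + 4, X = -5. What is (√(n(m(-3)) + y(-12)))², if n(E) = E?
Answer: -4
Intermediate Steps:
m(s) = 4 + s
y(P) = -5 (y(P) = P*(-5/P) = -5)
(√(n(m(-3)) + y(-12)))² = (√((4 - 3) - 5))² = (√(1 - 5))² = (√(-4))² = (2*I)² = -4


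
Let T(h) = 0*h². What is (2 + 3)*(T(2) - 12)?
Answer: -60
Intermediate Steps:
T(h) = 0
(2 + 3)*(T(2) - 12) = (2 + 3)*(0 - 12) = 5*(-12) = -60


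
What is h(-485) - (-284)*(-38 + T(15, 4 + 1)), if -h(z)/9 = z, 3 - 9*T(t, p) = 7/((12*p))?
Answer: -855362/135 ≈ -6336.0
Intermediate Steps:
T(t, p) = ⅓ - 7/(108*p) (T(t, p) = ⅓ - 7/(9*(12*p)) = ⅓ - 7*1/(12*p)/9 = ⅓ - 7/(108*p))
h(z) = -9*z
h(-485) - (-284)*(-38 + T(15, 4 + 1)) = -9*(-485) - (-284)*(-38 + (-7 + 36*(4 + 1))/(108*(4 + 1))) = 4365 - (-284)*(-38 + (1/108)*(-7 + 36*5)/5) = 4365 - (-284)*(-38 + (1/108)*(⅕)*(-7 + 180)) = 4365 - (-284)*(-38 + (1/108)*(⅕)*173) = 4365 - (-284)*(-38 + 173/540) = 4365 - (-284)*(-20347)/540 = 4365 - 1*1444637/135 = 4365 - 1444637/135 = -855362/135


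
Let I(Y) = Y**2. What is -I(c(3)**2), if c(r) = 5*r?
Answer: -50625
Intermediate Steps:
-I(c(3)**2) = -((5*3)**2)**2 = -(15**2)**2 = -1*225**2 = -1*50625 = -50625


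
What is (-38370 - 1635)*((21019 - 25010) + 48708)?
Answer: -1788903585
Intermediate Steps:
(-38370 - 1635)*((21019 - 25010) + 48708) = -40005*(-3991 + 48708) = -40005*44717 = -1788903585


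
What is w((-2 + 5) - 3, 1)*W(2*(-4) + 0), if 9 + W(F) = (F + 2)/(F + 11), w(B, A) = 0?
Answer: 0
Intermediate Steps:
W(F) = -9 + (2 + F)/(11 + F) (W(F) = -9 + (F + 2)/(F + 11) = -9 + (2 + F)/(11 + F))
w((-2 + 5) - 3, 1)*W(2*(-4) + 0) = 0*((-97 - 8*(2*(-4) + 0))/(11 + (2*(-4) + 0))) = 0*((-97 - 8*(-8 + 0))/(11 + (-8 + 0))) = 0*((-97 - 8*(-8))/(11 - 8)) = 0*((-97 + 64)/3) = 0*((⅓)*(-33)) = 0*(-11) = 0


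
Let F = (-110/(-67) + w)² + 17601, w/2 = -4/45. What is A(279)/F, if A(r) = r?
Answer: 2536172775/160016533621 ≈ 0.015849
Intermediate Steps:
w = -8/45 (w = 2*(-4/45) = -8/45 ≈ -0.17778)
F = 160016533621/9090225 (F = (-110/(-67) - 8/45)² + 17601 = (-110*(-1/67) - 8/45)² + 17601 = (110/67 - 8/45)² + 17601 = (4414/3015)² + 17601 = 19483396/9090225 + 17601 = 160016533621/9090225 ≈ 17603.)
A(279)/F = 279/(160016533621/9090225) = 279*(9090225/160016533621) = 2536172775/160016533621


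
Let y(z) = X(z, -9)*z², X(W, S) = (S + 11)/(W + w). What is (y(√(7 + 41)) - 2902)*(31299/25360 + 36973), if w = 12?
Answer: -270985641331/2536 - 937666579*√3/6340 ≈ -1.0711e+8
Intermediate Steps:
X(W, S) = (11 + S)/(12 + W) (X(W, S) = (S + 11)/(W + 12) = (11 + S)/(12 + W))
y(z) = 2*z²/(12 + z) (y(z) = ((11 - 9)/(12 + z))*z² = (2/(12 + z))*z² = 2*z²/(12 + z))
(y(√(7 + 41)) - 2902)*(31299/25360 + 36973) = (2*(√(7 + 41))²/(12 + √(7 + 41)) - 2902)*(31299/25360 + 36973) = (2*(√48)²/(12 + √48) - 2902)*(31299*(1/25360) + 36973) = (2*(4*√3)²/(12 + 4*√3) - 2902)*(31299/25360 + 36973) = (2*48/(12 + 4*√3) - 2902)*(937666579/25360) = (96/(12 + 4*√3) - 2902)*(937666579/25360) = (-2902 + 96/(12 + 4*√3))*(937666579/25360) = -1360554206129/12680 + 5625999474/(1585*(12 + 4*√3))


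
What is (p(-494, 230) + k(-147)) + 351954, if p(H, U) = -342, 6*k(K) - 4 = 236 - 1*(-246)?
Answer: 351693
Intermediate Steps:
k(K) = 81 (k(K) = 2/3 + (236 - 1*(-246))/6 = 2/3 + (236 + 246)/6 = 2/3 + (1/6)*482 = 2/3 + 241/3 = 81)
(p(-494, 230) + k(-147)) + 351954 = (-342 + 81) + 351954 = -261 + 351954 = 351693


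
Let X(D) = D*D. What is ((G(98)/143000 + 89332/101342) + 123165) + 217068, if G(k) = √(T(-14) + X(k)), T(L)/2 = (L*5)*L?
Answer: 17239991009/50671 + 7*√59/71500 ≈ 3.4023e+5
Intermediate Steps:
X(D) = D²
T(L) = 10*L² (T(L) = 2*((L*5)*L) = 2*((5*L)*L) = 2*(5*L²) = 10*L²)
G(k) = √(1960 + k²) (G(k) = √(10*(-14)² + k²) = √(10*196 + k²) = √(1960 + k²))
((G(98)/143000 + 89332/101342) + 123165) + 217068 = ((√(1960 + 98²)/143000 + 89332/101342) + 123165) + 217068 = ((√(1960 + 9604)*(1/143000) + 89332*(1/101342)) + 123165) + 217068 = ((√11564*(1/143000) + 44666/50671) + 123165) + 217068 = (((14*√59)*(1/143000) + 44666/50671) + 123165) + 217068 = ((7*√59/71500 + 44666/50671) + 123165) + 217068 = ((44666/50671 + 7*√59/71500) + 123165) + 217068 = (6240938381/50671 + 7*√59/71500) + 217068 = 17239991009/50671 + 7*√59/71500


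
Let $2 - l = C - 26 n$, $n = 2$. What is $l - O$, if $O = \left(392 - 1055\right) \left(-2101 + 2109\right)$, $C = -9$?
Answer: $5367$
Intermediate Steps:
$l = 63$ ($l = 2 - \left(-9 - 52\right) = 2 - -61 = 2 + 61 = 63$)
$O = -5304$ ($O = \left(-663\right) 8 = -5304$)
$l - O = 63 - -5304 = 63 + 5304 = 5367$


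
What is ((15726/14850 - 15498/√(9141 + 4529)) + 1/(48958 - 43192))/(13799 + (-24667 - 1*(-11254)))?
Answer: 5038387/1836182700 - 7749*√13670/2638310 ≈ -0.34066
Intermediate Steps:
((15726/14850 - 15498/√(9141 + 4529)) + 1/(48958 - 43192))/(13799 + (-24667 - 1*(-11254))) = ((15726*(1/14850) - 15498*√13670/13670) + 1/5766)/(13799 + (-24667 + 11254)) = ((2621/2475 - 7749*√13670/6835) + 1/5766)/(13799 - 13413) = ((2621/2475 - 7749*√13670/6835) + 1/5766)/386 = (5038387/4756950 - 7749*√13670/6835)*(1/386) = 5038387/1836182700 - 7749*√13670/2638310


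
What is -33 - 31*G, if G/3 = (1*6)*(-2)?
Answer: 1083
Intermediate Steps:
G = -36 (G = 3*((1*6)*(-2)) = 3*(6*(-2)) = 3*(-12) = -36)
-33 - 31*G = -33 - 31*(-36) = -33 + 1116 = 1083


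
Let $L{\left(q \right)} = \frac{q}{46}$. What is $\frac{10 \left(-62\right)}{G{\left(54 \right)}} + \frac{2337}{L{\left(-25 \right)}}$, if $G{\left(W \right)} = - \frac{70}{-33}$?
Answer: $- \frac{803664}{175} \approx -4592.4$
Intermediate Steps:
$G{\left(W \right)} = \frac{70}{33}$ ($G{\left(W \right)} = \left(-70\right) \left(- \frac{1}{33}\right) = \frac{70}{33}$)
$L{\left(q \right)} = \frac{q}{46}$ ($L{\left(q \right)} = q \frac{1}{46} = \frac{q}{46}$)
$\frac{10 \left(-62\right)}{G{\left(54 \right)}} + \frac{2337}{L{\left(-25 \right)}} = \frac{10 \left(-62\right)}{\frac{70}{33}} + \frac{2337}{\frac{1}{46} \left(-25\right)} = \left(-620\right) \frac{33}{70} + \frac{2337}{- \frac{25}{46}} = - \frac{2046}{7} + 2337 \left(- \frac{46}{25}\right) = - \frac{2046}{7} - \frac{107502}{25} = - \frac{803664}{175}$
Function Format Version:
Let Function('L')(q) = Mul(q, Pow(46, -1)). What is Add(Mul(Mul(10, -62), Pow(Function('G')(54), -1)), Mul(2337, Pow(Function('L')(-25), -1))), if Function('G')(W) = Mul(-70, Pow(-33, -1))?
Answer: Rational(-803664, 175) ≈ -4592.4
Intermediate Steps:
Function('G')(W) = Rational(70, 33) (Function('G')(W) = Mul(-70, Rational(-1, 33)) = Rational(70, 33))
Function('L')(q) = Mul(Rational(1, 46), q) (Function('L')(q) = Mul(q, Rational(1, 46)) = Mul(Rational(1, 46), q))
Add(Mul(Mul(10, -62), Pow(Function('G')(54), -1)), Mul(2337, Pow(Function('L')(-25), -1))) = Add(Mul(Mul(10, -62), Pow(Rational(70, 33), -1)), Mul(2337, Pow(Mul(Rational(1, 46), -25), -1))) = Add(Mul(-620, Rational(33, 70)), Mul(2337, Pow(Rational(-25, 46), -1))) = Add(Rational(-2046, 7), Mul(2337, Rational(-46, 25))) = Add(Rational(-2046, 7), Rational(-107502, 25)) = Rational(-803664, 175)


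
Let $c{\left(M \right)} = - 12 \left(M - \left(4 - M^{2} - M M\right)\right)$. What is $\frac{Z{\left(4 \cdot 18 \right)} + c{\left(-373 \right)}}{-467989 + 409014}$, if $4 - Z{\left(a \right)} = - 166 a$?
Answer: $\frac{3322616}{58975} \approx 56.339$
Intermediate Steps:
$Z{\left(a \right)} = 4 + 166 a$ ($Z{\left(a \right)} = 4 - - 166 a = 4 + 166 a$)
$c{\left(M \right)} = 48 - 24 M^{2} - 12 M$ ($c{\left(M \right)} = - 12 \left(M + \left(\left(M^{2} + M^{2}\right) - 4\right)\right) = - 12 \left(M + \left(2 M^{2} - 4\right)\right) = - 12 \left(M + \left(-4 + 2 M^{2}\right)\right) = - 12 \left(-4 + M + 2 M^{2}\right) = 48 - 24 M^{2} - 12 M$)
$\frac{Z{\left(4 \cdot 18 \right)} + c{\left(-373 \right)}}{-467989 + 409014} = \frac{\left(4 + 166 \cdot 4 \cdot 18\right) - \left(-4524 + 3339096\right)}{-467989 + 409014} = \frac{\left(4 + 166 \cdot 72\right) + \left(48 - 3339096 + 4476\right)}{-58975} = \left(\left(4 + 11952\right) + \left(48 - 3339096 + 4476\right)\right) \left(- \frac{1}{58975}\right) = \left(11956 - 3334572\right) \left(- \frac{1}{58975}\right) = \left(-3322616\right) \left(- \frac{1}{58975}\right) = \frac{3322616}{58975}$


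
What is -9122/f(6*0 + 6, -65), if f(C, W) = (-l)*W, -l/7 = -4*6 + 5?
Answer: -9122/8645 ≈ -1.0552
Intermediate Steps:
l = 133 (l = -7*(-4*6 + 5) = -7*(-24 + 5) = -7*(-19) = 133)
f(C, W) = -133*W (f(C, W) = (-1*133)*W = -133*W)
-9122/f(6*0 + 6, -65) = -9122/((-133*(-65))) = -9122/8645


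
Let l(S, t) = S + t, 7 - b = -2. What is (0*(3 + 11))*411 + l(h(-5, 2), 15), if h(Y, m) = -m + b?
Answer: 22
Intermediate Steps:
b = 9 (b = 7 - 1*(-2) = 7 + 2 = 9)
h(Y, m) = 9 - m (h(Y, m) = -m + 9 = 9 - m)
(0*(3 + 11))*411 + l(h(-5, 2), 15) = (0*(3 + 11))*411 + ((9 - 1*2) + 15) = (0*14)*411 + ((9 - 2) + 15) = 0*411 + (7 + 15) = 0 + 22 = 22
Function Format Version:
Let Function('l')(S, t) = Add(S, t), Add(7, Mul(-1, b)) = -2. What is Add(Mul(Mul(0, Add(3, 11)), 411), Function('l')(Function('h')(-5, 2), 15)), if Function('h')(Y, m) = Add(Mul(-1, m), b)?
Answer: 22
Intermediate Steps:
b = 9 (b = Add(7, Mul(-1, -2)) = Add(7, 2) = 9)
Function('h')(Y, m) = Add(9, Mul(-1, m)) (Function('h')(Y, m) = Add(Mul(-1, m), 9) = Add(9, Mul(-1, m)))
Add(Mul(Mul(0, Add(3, 11)), 411), Function('l')(Function('h')(-5, 2), 15)) = Add(Mul(Mul(0, Add(3, 11)), 411), Add(Add(9, Mul(-1, 2)), 15)) = Add(Mul(Mul(0, 14), 411), Add(Add(9, -2), 15)) = Add(Mul(0, 411), Add(7, 15)) = Add(0, 22) = 22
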